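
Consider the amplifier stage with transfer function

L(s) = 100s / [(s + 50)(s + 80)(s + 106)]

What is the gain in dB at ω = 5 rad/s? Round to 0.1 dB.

-58.6 dB

At s = jω = j5:
zero at origin: s = j5 → |·| = 5, ∠ = 90.00°
pole (s+50): 50 + j5 → |·| = √(50²+5²) = √2525 ≈ 50.249, ∠ = arctan(5/50) ≈ 5.71°
pole (s+80): 80 + j5 → |·| = √(80²+5²) = √6425 ≈ 80.156, ∠ = arctan(5/80) ≈ 3.58°
pole (s+106): 106 + j5 → |·| = √(106²+5²) = √11261 ≈ 106.12, ∠ = arctan(5/106) ≈ 2.70°
|L| = 100 · 5 / 4.2743e+05 ≈ 0.0011698
Gain = 20 log₁₀(0.0011698) ≈ -58.64 dB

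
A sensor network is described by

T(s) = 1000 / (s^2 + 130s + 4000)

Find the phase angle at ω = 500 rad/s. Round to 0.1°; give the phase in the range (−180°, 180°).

Substitute s = j500:
Numerator: 1000 = 1000 + j0
Denominator: (j500)^2 + 130(j500) + 4000 = -246000 + j65000
|N| = √(1000² + 0²) ≈ 1000, ∠N ≈ 0.00°
|D| = √(246000² + 65000²) ≈ 2.5444e+05, ∠D ≈ 165.20°
∠T = 0.00° − 165.20° = -165.20°

-165.2°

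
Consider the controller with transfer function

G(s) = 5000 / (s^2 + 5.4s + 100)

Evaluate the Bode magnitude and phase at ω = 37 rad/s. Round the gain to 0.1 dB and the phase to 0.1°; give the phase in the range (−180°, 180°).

11.8 dB, -171.1°

At s = jω = j37:
quadratic: (j37)² + 5.4·j37 + 100 = -1269 + j199.8 → |·| ≈ 1284.6, ∠ ≈ 171.05°
|G| = 5000 / 1284.6 ≈ 3.8923
Gain = 20 log₁₀(3.8923) ≈ 11.80 dB
∠G = 0.00° − 171.05° = -171.05°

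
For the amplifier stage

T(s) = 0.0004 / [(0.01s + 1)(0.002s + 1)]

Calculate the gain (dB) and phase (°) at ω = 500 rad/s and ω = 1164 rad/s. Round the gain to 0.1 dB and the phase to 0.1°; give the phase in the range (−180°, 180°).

ω = 500: -85.1 dB, -123.7°; ω = 1164: -97.4 dB, -151.8°

At ω = 500 rad/s:
pole (1 + j500·0.01) = 1 + j5 → |·| ≈ 5.099, ∠ ≈ 78.69°
pole (1 + j500·0.002) = 1 + j1 → |·| ≈ 1.4142, ∠ ≈ 45.00°
|T| = 0.0004 · 1 / (5.099 · 1.4142) ≈ 5.5471e-05
Gain = 20 log₁₀(5.5471e-05) ≈ -85.12 dB
∠T = (0°) − (78.69° + 45.00°) = -123.69°

At ω = 1164 rad/s:
pole (1 + j1164·0.01) = 1 + j11.64 → |·| ≈ 11.683, ∠ ≈ 85.09°
pole (1 + j1164·0.002) = 1 + j2.328 → |·| ≈ 2.5337, ∠ ≈ 66.75°
|T| = 0.0004 · 1 / (11.683 · 2.5337) ≈ 1.3513e-05
Gain = 20 log₁₀(1.3513e-05) ≈ -97.38 dB
∠T = (0°) − (85.09° + 66.75°) = -151.84°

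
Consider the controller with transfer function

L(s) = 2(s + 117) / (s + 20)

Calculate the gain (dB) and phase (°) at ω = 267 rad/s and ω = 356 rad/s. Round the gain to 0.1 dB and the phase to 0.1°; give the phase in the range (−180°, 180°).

At s = jω = j267:
zero (s+117): 117 + j267 → |·| = √(117²+267²) = √84978 ≈ 291.51, ∠ = arctan(267/117) ≈ 66.34°
pole (s+20): 20 + j267 → |·| = √(20²+267²) = √71689 ≈ 267.75, ∠ = arctan(267/20) ≈ 85.72°
|L| = 2 · 291.51 / 267.75 ≈ 2.1775
Gain = 20 log₁₀(2.1775) ≈ 6.76 dB
∠L = 66.34° − 85.72° = -19.38°

At s = jω = j356:
zero (s+117): 117 + j356 → |·| = √(117²+356²) = √140425 ≈ 374.73, ∠ = arctan(356/117) ≈ 71.81°
pole (s+20): 20 + j356 → |·| = √(20²+356²) = √127136 ≈ 356.56, ∠ = arctan(356/20) ≈ 86.78°
|L| = 2 · 374.73 / 356.56 ≈ 2.1019
Gain = 20 log₁₀(2.1019) ≈ 6.45 dB
∠L = 71.81° − 86.78° = -14.97°

ω = 267: 6.8 dB, -19.4°; ω = 356: 6.5 dB, -15.0°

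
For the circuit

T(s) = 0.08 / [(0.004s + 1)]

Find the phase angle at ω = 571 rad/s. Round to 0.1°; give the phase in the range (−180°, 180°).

-66.4°

At ω = 571 rad/s:
pole (1 + j571·0.004) = 1 + j2.284 → |·| ≈ 2.4933, ∠ ≈ 66.35°
∠T = (0°) − (66.35°) = -66.35°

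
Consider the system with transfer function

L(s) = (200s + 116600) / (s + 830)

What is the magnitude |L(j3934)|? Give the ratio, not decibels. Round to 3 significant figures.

Substitute s = j3934:
Numerator: 200(j3934) + 116600 = 116600 + j786800
Denominator: (j3934) + 830 = 830 + j3934
|N| = √(116600² + 786800²) ≈ 7.9539e+05, ∠N ≈ 81.57°
|D| = √(830² + 3934²) ≈ 4020.6, ∠D ≈ 78.09°
|L| = 7.9539e+05 / 4020.6 ≈ 197.83

198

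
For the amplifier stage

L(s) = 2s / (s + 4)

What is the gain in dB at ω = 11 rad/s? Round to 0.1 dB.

At s = jω = j11:
zero at origin: s = j11 → |·| = 11, ∠ = 90.00°
pole (s+4): 4 + j11 → |·| = √(4²+11²) = √137 ≈ 11.705, ∠ = arctan(11/4) ≈ 70.02°
|L| = 2 · 11 / 11.705 ≈ 1.8795
Gain = 20 log₁₀(1.8795) ≈ 5.48 dB

5.5 dB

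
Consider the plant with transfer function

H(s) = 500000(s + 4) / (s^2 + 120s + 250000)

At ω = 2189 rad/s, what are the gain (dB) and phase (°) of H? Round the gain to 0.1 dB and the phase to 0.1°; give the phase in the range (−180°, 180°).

47.6 dB, -86.8°

At s = jω = j2189:
zero (s+4): 4 + j2189 → |·| = √(4²+2189²) = √4791737 ≈ 2189, ∠ = arctan(2189/4) ≈ 89.90°
quadratic: (j2189)² + 120·j2189 + 250000 = -4541721 + j262680 → |·| ≈ 4.5493e+06, ∠ ≈ 176.69°
|H| = 500000 · 2189 / 4.5493e+06 ≈ 240.59
Gain = 20 log₁₀(240.59) ≈ 47.63 dB
∠H = 89.90° − 176.69° = -86.79°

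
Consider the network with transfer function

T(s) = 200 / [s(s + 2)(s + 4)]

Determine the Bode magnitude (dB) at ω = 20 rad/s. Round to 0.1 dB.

-32.3 dB

At s = jω = j20:
pole (s+2): 2 + j20 → |·| = √(2²+20²) = √404 ≈ 20.1, ∠ = arctan(20/2) ≈ 84.29°
pole (s+4): 4 + j20 → |·| = √(4²+20²) = √416 ≈ 20.396, ∠ = arctan(20/4) ≈ 78.69°
pole at origin: |s| = 20, ∠ = 90.00° (in denominator)
|T| = 200 / 8199.2 ≈ 0.024393
Gain = 20 log₁₀(0.024393) ≈ -32.25 dB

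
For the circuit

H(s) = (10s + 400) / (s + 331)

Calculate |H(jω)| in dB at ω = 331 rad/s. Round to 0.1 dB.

Substitute s = j331:
Numerator: 10(j331) + 400 = 400 + j3310
Denominator: (j331) + 331 = 331 + j331
|N| = √(400² + 3310²) ≈ 3334.1, ∠N ≈ 83.11°
|D| = √(331² + 331²) ≈ 468.1, ∠D ≈ 45.00°
|H| = 3334.1 / 468.1 ≈ 7.1226
Gain = 20 log₁₀(7.1226) ≈ 17.05 dB

17.1 dB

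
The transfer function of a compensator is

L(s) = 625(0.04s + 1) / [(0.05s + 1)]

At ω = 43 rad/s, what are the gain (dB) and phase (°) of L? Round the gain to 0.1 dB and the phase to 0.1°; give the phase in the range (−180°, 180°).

At ω = 43 rad/s:
zero (1 + j43·0.04) = 1 + j1.72 → |·| ≈ 1.9896, ∠ ≈ 59.83°
pole (1 + j43·0.05) = 1 + j2.15 → |·| ≈ 2.3712, ∠ ≈ 65.06°
|L| = 625 · 1.9896 / (2.3712) ≈ 524.42
Gain = 20 log₁₀(524.42) ≈ 54.39 dB
∠L = (59.83°) − (65.06°) = -5.23°

54.4 dB, -5.2°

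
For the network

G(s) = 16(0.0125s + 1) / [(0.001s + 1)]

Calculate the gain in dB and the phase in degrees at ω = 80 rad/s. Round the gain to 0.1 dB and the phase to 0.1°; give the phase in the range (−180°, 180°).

At ω = 80 rad/s:
zero (1 + j80·0.0125) = 1 + j1 → |·| ≈ 1.4142, ∠ ≈ 45.00°
pole (1 + j80·0.001) = 1 + j0.08 → |·| ≈ 1.0032, ∠ ≈ 4.57°
|G| = 16 · 1.4142 / (1.0032) ≈ 22.555
Gain = 20 log₁₀(22.555) ≈ 27.06 dB
∠G = (45.00°) − (4.57°) = 40.43°

27.1 dB, 40.4°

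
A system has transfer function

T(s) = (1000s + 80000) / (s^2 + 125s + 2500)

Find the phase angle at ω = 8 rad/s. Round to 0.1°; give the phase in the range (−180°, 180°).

-16.6°

Substitute s = j8:
Numerator: 1000(j8) + 80000 = 80000 + j8000
Denominator: (j8)^2 + 125(j8) + 2500 = 2436 + j1000
|N| = √(80000² + 8000²) ≈ 80399, ∠N ≈ 5.71°
|D| = √(2436² + 1000²) ≈ 2633.3, ∠D ≈ 22.32°
∠T = 5.71° − 22.32° = -16.61°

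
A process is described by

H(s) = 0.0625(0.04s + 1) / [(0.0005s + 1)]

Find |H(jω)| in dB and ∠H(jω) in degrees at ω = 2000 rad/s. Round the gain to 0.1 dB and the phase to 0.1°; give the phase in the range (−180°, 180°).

At ω = 2000 rad/s:
zero (1 + j2000·0.04) = 1 + j80 → |·| ≈ 80.006, ∠ ≈ 89.28°
pole (1 + j2000·0.0005) = 1 + j1 → |·| ≈ 1.4142, ∠ ≈ 45.00°
|H| = 0.0625 · 80.006 / (1.4142) ≈ 3.5358
Gain = 20 log₁₀(3.5358) ≈ 10.97 dB
∠H = (89.28°) − (45.00°) = 44.28°

11.0 dB, 44.3°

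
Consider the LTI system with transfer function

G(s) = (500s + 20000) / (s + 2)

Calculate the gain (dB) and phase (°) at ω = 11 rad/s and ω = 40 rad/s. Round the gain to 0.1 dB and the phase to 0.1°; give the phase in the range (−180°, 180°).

ω = 11: 65.4 dB, -64.3°; ω = 40: 57.0 dB, -42.1°

Substitute s = j11:
Numerator: 500(j11) + 20000 = 20000 + j5500
Denominator: (j11) + 2 = 2 + j11
|N| = √(20000² + 5500²) ≈ 20742, ∠N ≈ 15.38°
|D| = √(2² + 11²) ≈ 11.18, ∠D ≈ 79.70°
|G| = 20742 / 11.18 ≈ 1855.3
Gain = 20 log₁₀(1855.3) ≈ 65.37 dB
∠G = 15.38° − 79.70° = -64.32°

Substitute s = j40:
Numerator: 500(j40) + 20000 = 20000 + j20000
Denominator: (j40) + 2 = 2 + j40
|N| = √(20000² + 20000²) ≈ 28284, ∠N ≈ 45.00°
|D| = √(2² + 40²) ≈ 40.05, ∠D ≈ 87.14°
|G| = 28284 / 40.05 ≈ 706.22
Gain = 20 log₁₀(706.22) ≈ 56.98 dB
∠G = 45.00° − 87.14° = -42.14°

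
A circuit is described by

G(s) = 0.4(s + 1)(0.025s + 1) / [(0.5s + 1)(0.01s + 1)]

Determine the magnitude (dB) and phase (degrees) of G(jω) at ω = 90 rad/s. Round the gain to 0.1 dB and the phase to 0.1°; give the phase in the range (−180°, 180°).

3.3 dB, 24.7°

At ω = 90 rad/s:
zero (1 + j90·1) = 1 + j90 → |·| ≈ 90.006, ∠ ≈ 89.36°
zero (1 + j90·0.025) = 1 + j2.25 → |·| ≈ 2.4622, ∠ ≈ 66.04°
pole (1 + j90·0.5) = 1 + j45 → |·| ≈ 45.011, ∠ ≈ 88.73°
pole (1 + j90·0.01) = 1 + j0.9 → |·| ≈ 1.3454, ∠ ≈ 41.99°
|G| = 0.4 · 90.006 · 2.4622 / (45.011 · 1.3454) ≈ 1.4638
Gain = 20 log₁₀(1.4638) ≈ 3.31 dB
∠G = (89.36° + 66.04°) − (88.73° + 41.99°) = 24.68°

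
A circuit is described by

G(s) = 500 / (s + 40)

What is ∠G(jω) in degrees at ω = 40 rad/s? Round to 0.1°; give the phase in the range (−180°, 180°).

Substitute s = j40:
Numerator: 500 = 500 + j0
Denominator: (j40) + 40 = 40 + j40
|N| = √(500² + 0²) ≈ 500, ∠N ≈ 0.00°
|D| = √(40² + 40²) ≈ 56.569, ∠D ≈ 45.00°
∠G = 0.00° − 45.00° = -45.00°

-45.0°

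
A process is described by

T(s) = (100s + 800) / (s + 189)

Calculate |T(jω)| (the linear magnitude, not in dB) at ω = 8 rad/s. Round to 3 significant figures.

Substitute s = j8:
Numerator: 100(j8) + 800 = 800 + j800
Denominator: (j8) + 189 = 189 + j8
|N| = √(800² + 800²) ≈ 1131.4, ∠N ≈ 45.00°
|D| = √(189² + 8²) ≈ 189.17, ∠D ≈ 2.42°
|T| = 1131.4 / 189.17 ≈ 5.9809

5.98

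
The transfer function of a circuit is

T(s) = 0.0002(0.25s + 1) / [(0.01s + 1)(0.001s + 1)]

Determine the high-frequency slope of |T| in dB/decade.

Each pole contributes −20 dB/decade at high frequency; each zero contributes +20 dB/decade.
Net: 1 zero(s) − 2 pole(s) → -20 dB/decade.

-20 dB/decade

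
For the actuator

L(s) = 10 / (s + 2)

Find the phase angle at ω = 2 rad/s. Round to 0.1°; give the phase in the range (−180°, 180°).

-45.0°

At s = jω = j2:
pole (s+2): 2 + j2 → |·| = √(2²+2²) = √8 ≈ 2.8284, ∠ = arctan(2/2) ≈ 45.00°
∠L = 0.00° − 45.00° = -45.00°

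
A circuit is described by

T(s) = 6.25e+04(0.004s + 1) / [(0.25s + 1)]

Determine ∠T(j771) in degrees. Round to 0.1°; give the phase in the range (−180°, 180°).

At ω = 771 rad/s:
zero (1 + j771·0.004) = 1 + j3.084 → |·| ≈ 3.2421, ∠ ≈ 72.03°
pole (1 + j771·0.25) = 1 + j192.75 → |·| ≈ 192.75, ∠ ≈ 89.70°
∠T = (72.03°) − (89.70°) = -17.67°

-17.7°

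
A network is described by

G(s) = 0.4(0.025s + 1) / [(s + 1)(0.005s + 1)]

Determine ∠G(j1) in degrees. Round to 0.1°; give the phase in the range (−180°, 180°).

At ω = 1 rad/s:
zero (1 + j1·0.025) = 1 + j0.025 → |·| ≈ 1.0003, ∠ ≈ 1.43°
pole (1 + j1·1) = 1 + j1 → |·| ≈ 1.4142, ∠ ≈ 45.00°
pole (1 + j1·0.005) = 1 + j0.005 → |·| ≈ 1, ∠ ≈ 0.29°
∠G = (1.43°) − (45.00° + 0.29°) = -43.86°

-43.9°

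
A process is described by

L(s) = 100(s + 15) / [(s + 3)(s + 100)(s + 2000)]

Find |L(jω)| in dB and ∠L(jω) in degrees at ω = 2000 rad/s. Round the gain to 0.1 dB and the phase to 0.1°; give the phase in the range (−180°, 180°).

-95.1 dB, -132.5°

At s = jω = j2000:
zero (s+15): 15 + j2000 → |·| = √(15²+2000²) = √4000225 ≈ 2000.1, ∠ = arctan(2000/15) ≈ 89.57°
pole (s+3): 3 + j2000 → |·| = √(3²+2000²) = √4000009 ≈ 2000, ∠ = arctan(2000/3) ≈ 89.91°
pole (s+100): 100 + j2000 → |·| = √(100²+2000²) = √4010000 ≈ 2002.5, ∠ = arctan(2000/100) ≈ 87.14°
pole (s+2000): 2000 + j2000 → |·| = √(2000²+2000²) = √8000000 ≈ 2828.4, ∠ = arctan(2000/2000) ≈ 45.00°
|L| = 100 · 2000.1 / 1.1328e+10 ≈ 1.7656e-05
Gain = 20 log₁₀(1.7656e-05) ≈ -95.06 dB
∠L = 89.57° − 222.05° = -132.48°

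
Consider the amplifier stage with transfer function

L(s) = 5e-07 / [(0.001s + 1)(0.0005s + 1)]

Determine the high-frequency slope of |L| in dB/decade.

Each pole contributes −20 dB/decade at high frequency; each zero contributes +20 dB/decade.
Net: 0 zero(s) − 2 pole(s) → -40 dB/decade.

-40 dB/decade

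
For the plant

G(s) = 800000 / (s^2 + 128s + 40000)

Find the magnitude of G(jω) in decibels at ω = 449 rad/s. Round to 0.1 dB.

13.4 dB

At s = jω = j449:
quadratic: (j449)² + 128·j449 + 40000 = -161601 + j57472 → |·| ≈ 1.7152e+05, ∠ ≈ 160.42°
|G| = 800000 / 1.7152e+05 ≈ 4.6642
Gain = 20 log₁₀(4.6642) ≈ 13.38 dB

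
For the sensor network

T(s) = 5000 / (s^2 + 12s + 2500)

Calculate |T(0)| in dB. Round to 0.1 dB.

6.0 dB

T(0) = 5000 / 2500 = 2
20 log₁₀(2) ≈ 6.02 dB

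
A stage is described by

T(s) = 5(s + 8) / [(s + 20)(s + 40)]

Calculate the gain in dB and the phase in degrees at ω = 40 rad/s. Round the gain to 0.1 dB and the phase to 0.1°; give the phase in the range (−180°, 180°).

-21.9 dB, -29.7°

At s = jω = j40:
zero (s+8): 8 + j40 → |·| = √(8²+40²) = √1664 ≈ 40.792, ∠ = arctan(40/8) ≈ 78.69°
pole (s+20): 20 + j40 → |·| = √(20²+40²) = √2000 ≈ 44.721, ∠ = arctan(40/20) ≈ 63.43°
pole (s+40): 40 + j40 → |·| = √(40²+40²) = √3200 ≈ 56.569, ∠ = arctan(40/40) ≈ 45.00°
|T| = 5 · 40.792 / 2529.8 ≈ 0.080623
Gain = 20 log₁₀(0.080623) ≈ -21.87 dB
∠T = 78.69° − 108.43° = -29.74°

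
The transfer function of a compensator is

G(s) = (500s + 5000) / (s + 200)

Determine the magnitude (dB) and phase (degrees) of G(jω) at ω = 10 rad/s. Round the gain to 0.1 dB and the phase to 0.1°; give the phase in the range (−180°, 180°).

Substitute s = j10:
Numerator: 500(j10) + 5000 = 5000 + j5000
Denominator: (j10) + 200 = 200 + j10
|N| = √(5000² + 5000²) ≈ 7071.1, ∠N ≈ 45.00°
|D| = √(200² + 10²) ≈ 200.25, ∠D ≈ 2.86°
|G| = 7071.1 / 200.25 ≈ 35.311
Gain = 20 log₁₀(35.311) ≈ 30.96 dB
∠G = 45.00° − 2.86° = 42.14°

31.0 dB, 42.1°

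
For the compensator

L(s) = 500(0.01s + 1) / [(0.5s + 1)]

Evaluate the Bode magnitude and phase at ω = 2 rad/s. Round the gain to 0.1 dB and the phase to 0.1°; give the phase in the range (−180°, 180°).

51.0 dB, -43.9°

At ω = 2 rad/s:
zero (1 + j2·0.01) = 1 + j0.02 → |·| ≈ 1.0002, ∠ ≈ 1.15°
pole (1 + j2·0.5) = 1 + j1 → |·| ≈ 1.4142, ∠ ≈ 45.00°
|L| = 500 · 1.0002 / (1.4142) ≈ 353.63
Gain = 20 log₁₀(353.63) ≈ 50.97 dB
∠L = (1.15°) − (45.00°) = -43.85°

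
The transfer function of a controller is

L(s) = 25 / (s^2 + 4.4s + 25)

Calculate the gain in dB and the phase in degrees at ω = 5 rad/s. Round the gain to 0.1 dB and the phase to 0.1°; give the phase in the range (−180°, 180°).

At s = jω = j5:
quadratic: (j5)² + 4.4·j5 + 25 = 0 + j22 → |·| ≈ 22, ∠ ≈ 90.00°
|L| = 25 / 22 ≈ 1.1364
Gain = 20 log₁₀(1.1364) ≈ 1.11 dB
∠L = 0.00° − 90.00° = -90.00°

1.1 dB, -90.0°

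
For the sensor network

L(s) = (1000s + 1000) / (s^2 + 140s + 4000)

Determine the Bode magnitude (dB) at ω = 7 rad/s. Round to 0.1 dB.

4.8 dB

Substitute s = j7:
Numerator: 1000(j7) + 1000 = 1000 + j7000
Denominator: (j7)^2 + 140(j7) + 4000 = 3951 + j980
|N| = √(1000² + 7000²) ≈ 7071.1, ∠N ≈ 81.87°
|D| = √(3951² + 980²) ≈ 4070.7, ∠D ≈ 13.93°
|L| = 7071.1 / 4070.7 ≈ 1.7371
Gain = 20 log₁₀(1.7371) ≈ 4.80 dB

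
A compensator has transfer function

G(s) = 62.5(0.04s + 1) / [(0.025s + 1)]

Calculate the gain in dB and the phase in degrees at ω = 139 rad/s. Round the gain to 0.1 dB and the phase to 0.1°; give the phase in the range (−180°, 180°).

At ω = 139 rad/s:
zero (1 + j139·0.04) = 1 + j5.56 → |·| ≈ 5.6492, ∠ ≈ 79.80°
pole (1 + j139·0.025) = 1 + j3.475 → |·| ≈ 3.616, ∠ ≈ 73.95°
|G| = 62.5 · 5.6492 / (3.616) ≈ 97.642
Gain = 20 log₁₀(97.642) ≈ 39.79 dB
∠G = (79.80°) − (73.95°) = 5.85°

39.8 dB, 5.9°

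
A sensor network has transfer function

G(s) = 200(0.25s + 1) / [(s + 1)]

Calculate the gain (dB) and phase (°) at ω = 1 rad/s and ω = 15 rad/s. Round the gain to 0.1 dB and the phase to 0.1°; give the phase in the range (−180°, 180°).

At ω = 1 rad/s:
zero (1 + j1·0.25) = 1 + j0.25 → |·| ≈ 1.0308, ∠ ≈ 14.04°
pole (1 + j1·1) = 1 + j1 → |·| ≈ 1.4142, ∠ ≈ 45.00°
|G| = 200 · 1.0308 / (1.4142) ≈ 145.78
Gain = 20 log₁₀(145.78) ≈ 43.27 dB
∠G = (14.04°) − (45.00°) = -30.96°

At ω = 15 rad/s:
zero (1 + j15·0.25) = 1 + j3.75 → |·| ≈ 3.881, ∠ ≈ 75.07°
pole (1 + j15·1) = 1 + j15 → |·| ≈ 15.033, ∠ ≈ 86.19°
|G| = 200 · 3.881 / (15.033) ≈ 51.633
Gain = 20 log₁₀(51.633) ≈ 34.26 dB
∠G = (75.07°) − (86.19°) = -11.12°

ω = 1: 43.3 dB, -31.0°; ω = 15: 34.3 dB, -11.1°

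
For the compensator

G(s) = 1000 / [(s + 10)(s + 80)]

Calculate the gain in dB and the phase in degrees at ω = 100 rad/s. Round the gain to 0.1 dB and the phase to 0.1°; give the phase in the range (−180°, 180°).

-22.2 dB, -135.6°

At s = jω = j100:
pole (s+10): 10 + j100 → |·| = √(10²+100²) = √10100 ≈ 100.5, ∠ = arctan(100/10) ≈ 84.29°
pole (s+80): 80 + j100 → |·| = √(80²+100²) = √16400 ≈ 128.06, ∠ = arctan(100/80) ≈ 51.34°
|G| = 1000 / 12870 ≈ 0.0777
Gain = 20 log₁₀(0.0777) ≈ -22.19 dB
∠G = 0.00° − 135.63° = -135.63°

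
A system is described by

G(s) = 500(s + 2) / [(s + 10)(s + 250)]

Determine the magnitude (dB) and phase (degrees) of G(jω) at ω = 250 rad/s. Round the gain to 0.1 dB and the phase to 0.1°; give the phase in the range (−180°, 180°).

3.0 dB, -43.2°

At s = jω = j250:
zero (s+2): 2 + j250 → |·| = √(2²+250²) = √62504 ≈ 250.01, ∠ = arctan(250/2) ≈ 89.54°
pole (s+10): 10 + j250 → |·| = √(10²+250²) = √62600 ≈ 250.2, ∠ = arctan(250/10) ≈ 87.71°
pole (s+250): 250 + j250 → |·| = √(250²+250²) = √125000 ≈ 353.55, ∠ = arctan(250/250) ≈ 45.00°
|G| = 500 · 250.01 / 88458 ≈ 1.4132
Gain = 20 log₁₀(1.4132) ≈ 3.00 dB
∠G = 89.54° − 132.71° = -43.17°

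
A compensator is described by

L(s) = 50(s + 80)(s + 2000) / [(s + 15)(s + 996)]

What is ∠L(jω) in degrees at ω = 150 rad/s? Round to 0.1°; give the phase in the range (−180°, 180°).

-26.6°

At s = jω = j150:
zero (s+80): 80 + j150 → |·| = √(80²+150²) = √28900 ≈ 170, ∠ = arctan(150/80) ≈ 61.93°
zero (s+2000): 2000 + j150 → |·| = √(2000²+150²) = √4022500 ≈ 2005.6, ∠ = arctan(150/2000) ≈ 4.29°
pole (s+15): 15 + j150 → |·| = √(15²+150²) = √22725 ≈ 150.75, ∠ = arctan(150/15) ≈ 84.29°
pole (s+996): 996 + j150 → |·| = √(996²+150²) = √1014516 ≈ 1007.2, ∠ = arctan(150/996) ≈ 8.56°
∠L = 66.22° − 92.85° = -26.63°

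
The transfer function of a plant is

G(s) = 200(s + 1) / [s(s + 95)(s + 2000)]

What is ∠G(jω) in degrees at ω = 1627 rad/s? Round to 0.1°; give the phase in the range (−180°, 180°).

At s = jω = j1627:
zero (s+1): 1 + j1627 → |·| = √(1²+1627²) = √2647130 ≈ 1627, ∠ = arctan(1627/1) ≈ 89.96°
pole (s+95): 95 + j1627 → |·| = √(95²+1627²) = √2656154 ≈ 1629.8, ∠ = arctan(1627/95) ≈ 86.66°
pole (s+2000): 2000 + j1627 → |·| = √(2000²+1627²) = √6647129 ≈ 2578.2, ∠ = arctan(1627/2000) ≈ 39.13°
pole at origin: |s| = 1627, ∠ = 90.00° (in denominator)
∠G = 89.96° − 215.79° = -125.83°

-125.8°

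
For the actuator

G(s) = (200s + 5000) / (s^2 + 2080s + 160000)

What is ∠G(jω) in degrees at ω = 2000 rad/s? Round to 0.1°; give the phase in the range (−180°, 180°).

Substitute s = j2000:
Numerator: 200(j2000) + 5000 = 5000 + j400000
Denominator: (j2000)^2 + 2080(j2000) + 160000 = -3840000 + j4160000
|N| = √(5000² + 400000²) ≈ 4.0003e+05, ∠N ≈ 89.28°
|D| = √(3840000² + 4160000²) ≈ 5.6614e+06, ∠D ≈ 132.71°
∠G = 89.28° − 132.71° = -43.43°

-43.4°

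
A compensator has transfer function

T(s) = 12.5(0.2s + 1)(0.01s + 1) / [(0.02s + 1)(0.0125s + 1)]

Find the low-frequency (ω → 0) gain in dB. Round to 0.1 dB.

T(0) = 12.5 · 1 / 1 = 12.5
20 log₁₀(12.5) ≈ 21.94 dB

21.9 dB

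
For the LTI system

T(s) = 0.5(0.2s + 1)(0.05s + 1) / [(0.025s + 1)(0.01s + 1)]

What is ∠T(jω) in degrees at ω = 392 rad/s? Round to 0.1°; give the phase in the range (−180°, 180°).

At ω = 392 rad/s:
zero (1 + j392·0.2) = 1 + j78.4 → |·| ≈ 78.406, ∠ ≈ 89.27°
zero (1 + j392·0.05) = 1 + j19.6 → |·| ≈ 19.625, ∠ ≈ 87.08°
pole (1 + j392·0.025) = 1 + j9.8 → |·| ≈ 9.8509, ∠ ≈ 84.17°
pole (1 + j392·0.01) = 1 + j3.92 → |·| ≈ 4.0455, ∠ ≈ 75.69°
∠T = (89.27° + 87.08°) − (84.17° + 75.69°) = 16.49°

16.5°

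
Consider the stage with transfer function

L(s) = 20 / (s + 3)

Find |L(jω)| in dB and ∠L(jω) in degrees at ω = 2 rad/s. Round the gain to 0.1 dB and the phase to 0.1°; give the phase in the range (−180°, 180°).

At s = jω = j2:
pole (s+3): 3 + j2 → |·| = √(3²+2²) = √13 ≈ 3.6056, ∠ = arctan(2/3) ≈ 33.69°
|L| = 20 / 3.6056 ≈ 5.5469
Gain = 20 log₁₀(5.5469) ≈ 14.88 dB
∠L = 0.00° − 33.69° = -33.69°

14.9 dB, -33.7°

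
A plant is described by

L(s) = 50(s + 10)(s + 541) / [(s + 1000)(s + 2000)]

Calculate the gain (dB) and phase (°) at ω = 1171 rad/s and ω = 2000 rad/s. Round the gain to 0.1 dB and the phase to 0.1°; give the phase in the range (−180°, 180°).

ω = 1171: 26.5 dB, 74.9°; ω = 2000: 30.3 dB, 56.1°

At s = jω = j1171:
zero (s+10): 10 + j1171 → |·| = √(10²+1171²) = √1371341 ≈ 1171, ∠ = arctan(1171/10) ≈ 89.51°
zero (s+541): 541 + j1171 → |·| = √(541²+1171²) = √1663922 ≈ 1289.9, ∠ = arctan(1171/541) ≈ 65.20°
pole (s+1000): 1000 + j1171 → |·| = √(1000²+1171²) = √2371241 ≈ 1539.9, ∠ = arctan(1171/1000) ≈ 49.50°
pole (s+2000): 2000 + j1171 → |·| = √(2000²+1171²) = √5371241 ≈ 2317.6, ∠ = arctan(1171/2000) ≈ 30.35°
|L| = 50 · 1.5105e+06 / 3.5689e+06 ≈ 21.162
Gain = 20 log₁₀(21.162) ≈ 26.51 dB
∠L = 154.71° − 79.85° = 74.86°

At s = jω = j2000:
zero (s+10): 10 + j2000 → |·| = √(10²+2000²) = √4000100 ≈ 2000, ∠ = arctan(2000/10) ≈ 89.71°
zero (s+541): 541 + j2000 → |·| = √(541²+2000²) = √4292681 ≈ 2071.9, ∠ = arctan(2000/541) ≈ 74.86°
pole (s+1000): 1000 + j2000 → |·| = √(1000²+2000²) = √5000000 ≈ 2236.1, ∠ = arctan(2000/1000) ≈ 63.43°
pole (s+2000): 2000 + j2000 → |·| = √(2000²+2000²) = √8000000 ≈ 2828.4, ∠ = arctan(2000/2000) ≈ 45.00°
|L| = 50 · 4.1438e+06 / 6.3246e+06 ≈ 32.759
Gain = 20 log₁₀(32.759) ≈ 30.31 dB
∠L = 164.57° − 108.43° = 56.14°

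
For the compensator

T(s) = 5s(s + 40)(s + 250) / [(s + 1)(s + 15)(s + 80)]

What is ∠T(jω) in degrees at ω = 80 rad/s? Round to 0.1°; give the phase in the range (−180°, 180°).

-42.5°

At s = jω = j80:
zero (s+40): 40 + j80 → |·| = √(40²+80²) = √8000 ≈ 89.443, ∠ = arctan(80/40) ≈ 63.43°
zero (s+250): 250 + j80 → |·| = √(250²+80²) = √68900 ≈ 262.49, ∠ = arctan(80/250) ≈ 17.74°
zero at origin: s = j80 → |·| = 80, ∠ = 90.00°
pole (s+1): 1 + j80 → |·| = √(1²+80²) = √6401 ≈ 80.006, ∠ = arctan(80/1) ≈ 89.28°
pole (s+15): 15 + j80 → |·| = √(15²+80²) = √6625 ≈ 81.394, ∠ = arctan(80/15) ≈ 79.38°
pole (s+80): 80 + j80 → |·| = √(80²+80²) = √12800 ≈ 113.14, ∠ = arctan(80/80) ≈ 45.00°
∠T = 171.17° − 213.66° = -42.49°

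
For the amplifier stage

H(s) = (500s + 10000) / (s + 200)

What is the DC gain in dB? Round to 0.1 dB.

H(0) = 10000 / 200 = 50
20 log₁₀(50) ≈ 33.98 dB

34.0 dB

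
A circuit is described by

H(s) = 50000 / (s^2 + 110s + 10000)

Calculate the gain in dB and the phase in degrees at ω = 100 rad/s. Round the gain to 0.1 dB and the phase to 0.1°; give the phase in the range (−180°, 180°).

13.2 dB, -90.0°

At s = jω = j100:
quadratic: (j100)² + 110·j100 + 10000 = 0 + j11000 → |·| ≈ 11000, ∠ ≈ 90.00°
|H| = 50000 / 11000 ≈ 4.5455
Gain = 20 log₁₀(4.5455) ≈ 13.15 dB
∠H = 0.00° − 90.00° = -90.00°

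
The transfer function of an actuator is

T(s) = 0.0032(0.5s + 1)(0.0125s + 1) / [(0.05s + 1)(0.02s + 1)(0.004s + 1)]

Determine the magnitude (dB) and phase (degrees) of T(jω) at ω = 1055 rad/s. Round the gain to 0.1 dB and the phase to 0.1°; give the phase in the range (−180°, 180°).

-46.7 dB, -77.3°

At ω = 1055 rad/s:
zero (1 + j1055·0.5) = 1 + j527.5 → |·| ≈ 527.5, ∠ ≈ 89.89°
zero (1 + j1055·0.0125) = 1 + j13.1875 → |·| ≈ 13.225, ∠ ≈ 85.66°
pole (1 + j1055·0.05) = 1 + j52.75 → |·| ≈ 52.759, ∠ ≈ 88.91°
pole (1 + j1055·0.02) = 1 + j21.1 → |·| ≈ 21.124, ∠ ≈ 87.29°
pole (1 + j1055·0.004) = 1 + j4.22 → |·| ≈ 4.3369, ∠ ≈ 76.67°
|T| = 0.0032 · 527.5 · 13.225 / (52.759 · 21.124 · 4.3369) ≈ 0.0046187
Gain = 20 log₁₀(0.0046187) ≈ -46.71 dB
∠T = (89.89° + 85.66°) − (88.91° + 87.29° + 76.67°) = -77.32°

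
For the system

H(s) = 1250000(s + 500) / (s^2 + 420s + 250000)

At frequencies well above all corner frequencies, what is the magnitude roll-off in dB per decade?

Each pole contributes −20 dB/decade at high frequency; each zero contributes +20 dB/decade.
Net: 1 zero(s) − 2 pole(s) → -20 dB/decade.

-20 dB/decade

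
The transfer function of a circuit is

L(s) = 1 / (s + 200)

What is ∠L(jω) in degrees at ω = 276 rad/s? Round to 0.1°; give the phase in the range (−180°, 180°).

At s = jω = j276:
pole (s+200): 200 + j276 → |·| = √(200²+276²) = √116176 ≈ 340.85, ∠ = arctan(276/200) ≈ 54.07°
∠L = 0.00° − 54.07° = -54.07°

-54.1°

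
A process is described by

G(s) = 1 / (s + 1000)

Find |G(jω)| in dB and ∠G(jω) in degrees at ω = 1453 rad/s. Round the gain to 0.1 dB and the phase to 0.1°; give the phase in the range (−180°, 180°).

-64.9 dB, -55.5°

At s = jω = j1453:
pole (s+1000): 1000 + j1453 → |·| = √(1000²+1453²) = √3111209 ≈ 1763.9, ∠ = arctan(1453/1000) ≈ 55.46°
|G| = 1 / 1763.9 ≈ 0.00056693
Gain = 20 log₁₀(0.00056693) ≈ -64.93 dB
∠G = 0.00° − 55.46° = -55.46°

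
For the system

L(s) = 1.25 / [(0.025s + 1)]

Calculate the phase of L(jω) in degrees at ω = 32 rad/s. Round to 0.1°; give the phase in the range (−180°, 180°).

-38.7°

At ω = 32 rad/s:
pole (1 + j32·0.025) = 1 + j0.8 → |·| ≈ 1.2806, ∠ ≈ 38.66°
∠L = (0°) − (38.66°) = -38.66°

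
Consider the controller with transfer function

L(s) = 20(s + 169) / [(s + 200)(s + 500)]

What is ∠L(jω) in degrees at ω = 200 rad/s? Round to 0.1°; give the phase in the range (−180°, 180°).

At s = jω = j200:
zero (s+169): 169 + j200 → |·| = √(169²+200²) = √68561 ≈ 261.84, ∠ = arctan(200/169) ≈ 49.80°
pole (s+200): 200 + j200 → |·| = √(200²+200²) = √80000 ≈ 282.84, ∠ = arctan(200/200) ≈ 45.00°
pole (s+500): 500 + j200 → |·| = √(500²+200²) = √290000 ≈ 538.52, ∠ = arctan(200/500) ≈ 21.80°
∠L = 49.80° − 66.80° = -17.00°

-17.0°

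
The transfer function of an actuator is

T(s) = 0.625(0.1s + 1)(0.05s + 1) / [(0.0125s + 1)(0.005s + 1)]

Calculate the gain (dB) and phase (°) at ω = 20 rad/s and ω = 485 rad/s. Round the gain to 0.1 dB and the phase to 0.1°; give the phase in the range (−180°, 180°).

At ω = 20 rad/s:
zero (1 + j20·0.1) = 1 + j2 → |·| ≈ 2.2361, ∠ ≈ 63.43°
zero (1 + j20·0.05) = 1 + j1 → |·| ≈ 1.4142, ∠ ≈ 45.00°
pole (1 + j20·0.0125) = 1 + j0.25 → |·| ≈ 1.0308, ∠ ≈ 14.04°
pole (1 + j20·0.005) = 1 + j0.1 → |·| ≈ 1.005, ∠ ≈ 5.71°
|T| = 0.625 · 2.2361 · 1.4142 / (1.0308 · 1.005) ≈ 1.9078
Gain = 20 log₁₀(1.9078) ≈ 5.61 dB
∠T = (63.43° + 45.00°) − (14.04° + 5.71°) = 88.68°

At ω = 485 rad/s:
zero (1 + j485·0.1) = 1 + j48.5 → |·| ≈ 48.51, ∠ ≈ 88.82°
zero (1 + j485·0.05) = 1 + j24.25 → |·| ≈ 24.271, ∠ ≈ 87.64°
pole (1 + j485·0.0125) = 1 + j6.0625 → |·| ≈ 6.1444, ∠ ≈ 80.63°
pole (1 + j485·0.005) = 1 + j2.425 → |·| ≈ 2.6231, ∠ ≈ 67.59°
|T| = 0.625 · 48.51 · 24.271 / (6.1444 · 2.6231) ≈ 45.657
Gain = 20 log₁₀(45.657) ≈ 33.19 dB
∠T = (88.82° + 87.64°) − (80.63° + 67.59°) = 28.24°

ω = 20: 5.6 dB, 88.7°; ω = 485: 33.2 dB, 28.2°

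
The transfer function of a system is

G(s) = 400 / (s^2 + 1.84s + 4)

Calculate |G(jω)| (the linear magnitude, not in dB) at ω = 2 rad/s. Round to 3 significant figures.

109

At s = jω = j2:
quadratic: (j2)² + 1.84·j2 + 4 = 0 + j3.68 → |·| ≈ 3.68, ∠ ≈ 90.00°
|G| = 400 / 3.68 ≈ 108.7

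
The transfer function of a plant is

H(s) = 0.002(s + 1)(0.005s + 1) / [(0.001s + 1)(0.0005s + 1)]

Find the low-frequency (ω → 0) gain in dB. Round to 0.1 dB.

H(0) = 0.002 · 1 / 1 = 0.002
20 log₁₀(0.002) ≈ -53.98 dB

-54.0 dB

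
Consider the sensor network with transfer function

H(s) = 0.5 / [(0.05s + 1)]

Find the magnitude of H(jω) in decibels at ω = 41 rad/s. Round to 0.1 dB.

-13.2 dB

At ω = 41 rad/s:
pole (1 + j41·0.05) = 1 + j2.05 → |·| ≈ 2.2809, ∠ ≈ 64.00°
|H| = 0.5 · 1 / (2.2809) ≈ 0.21921
Gain = 20 log₁₀(0.21921) ≈ -13.18 dB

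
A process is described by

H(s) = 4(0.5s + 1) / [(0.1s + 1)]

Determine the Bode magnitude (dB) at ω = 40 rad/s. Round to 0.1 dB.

At ω = 40 rad/s:
zero (1 + j40·0.5) = 1 + j20 → |·| ≈ 20.025, ∠ ≈ 87.14°
pole (1 + j40·0.1) = 1 + j4 → |·| ≈ 4.1231, ∠ ≈ 75.96°
|H| = 4 · 20.025 / (4.1231) ≈ 19.427
Gain = 20 log₁₀(19.427) ≈ 25.77 dB

25.8 dB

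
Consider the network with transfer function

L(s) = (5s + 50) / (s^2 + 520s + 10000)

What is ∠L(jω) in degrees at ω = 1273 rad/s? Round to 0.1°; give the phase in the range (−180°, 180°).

-68.1°

Substitute s = j1273:
Numerator: 5(j1273) + 50 = 50 + j6365
Denominator: (j1273)^2 + 520(j1273) + 10000 = -1610529 + j661960
|N| = √(50² + 6365²) ≈ 6365.2, ∠N ≈ 89.55°
|D| = √(1610529² + 661960²) ≈ 1.7413e+06, ∠D ≈ 157.66°
∠L = 89.55° − 157.66° = -68.11°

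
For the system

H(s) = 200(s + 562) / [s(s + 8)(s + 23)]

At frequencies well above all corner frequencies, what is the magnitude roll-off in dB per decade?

-40 dB/decade

Each pole contributes −20 dB/decade at high frequency; each zero contributes +20 dB/decade.
Net: 1 zero(s) − 3 pole(s) → -40 dB/decade.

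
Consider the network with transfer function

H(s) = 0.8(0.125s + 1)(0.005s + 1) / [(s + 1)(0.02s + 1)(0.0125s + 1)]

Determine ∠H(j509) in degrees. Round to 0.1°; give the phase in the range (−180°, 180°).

-97.7°

At ω = 509 rad/s:
zero (1 + j509·0.125) = 1 + j63.625 → |·| ≈ 63.633, ∠ ≈ 89.10°
zero (1 + j509·0.005) = 1 + j2.545 → |·| ≈ 2.7344, ∠ ≈ 68.55°
pole (1 + j509·1) = 1 + j509 → |·| ≈ 509, ∠ ≈ 89.89°
pole (1 + j509·0.02) = 1 + j10.18 → |·| ≈ 10.229, ∠ ≈ 84.39°
pole (1 + j509·0.0125) = 1 + j6.3625 → |·| ≈ 6.4406, ∠ ≈ 81.07°
∠H = (89.10° + 68.55°) − (89.89° + 84.39° + 81.07°) = -97.70°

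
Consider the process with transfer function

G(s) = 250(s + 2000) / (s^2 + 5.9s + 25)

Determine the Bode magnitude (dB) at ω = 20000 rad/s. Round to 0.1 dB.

At s = jω = j20000:
zero (s+2000): 2000 + j20000 → |·| = √(2000²+20000²) = √404000000 ≈ 20100, ∠ = arctan(20000/2000) ≈ 84.29°
quadratic: (j20000)² + 5.9·j20000 + 25 = -399999975 + j118000 → |·| ≈ 4e+08, ∠ ≈ 179.98°
|G| = 250 · 20100 / 4e+08 ≈ 0.012563
Gain = 20 log₁₀(0.012563) ≈ -38.02 dB

-38.0 dB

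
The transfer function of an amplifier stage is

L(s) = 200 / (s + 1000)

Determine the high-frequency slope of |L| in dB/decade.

-20 dB/decade

Each pole contributes −20 dB/decade at high frequency; each zero contributes +20 dB/decade.
Net: 0 zero(s) − 1 pole(s) → -20 dB/decade.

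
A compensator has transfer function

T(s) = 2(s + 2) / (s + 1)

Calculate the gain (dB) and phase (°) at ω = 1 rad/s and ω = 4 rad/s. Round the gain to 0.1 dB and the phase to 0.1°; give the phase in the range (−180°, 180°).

At s = jω = j1:
zero (s+2): 2 + j1 → |·| = √(2²+1²) = √5 ≈ 2.2361, ∠ = arctan(1/2) ≈ 26.57°
pole (s+1): 1 + j1 → |·| = √(1²+1²) = √2 ≈ 1.4142, ∠ = arctan(1/1) ≈ 45.00°
|T| = 2 · 2.2361 / 1.4142 ≈ 3.1624
Gain = 20 log₁₀(3.1624) ≈ 10.00 dB
∠T = 26.57° − 45.00° = -18.43°

At s = jω = j4:
zero (s+2): 2 + j4 → |·| = √(2²+4²) = √20 ≈ 4.4721, ∠ = arctan(4/2) ≈ 63.43°
pole (s+1): 1 + j4 → |·| = √(1²+4²) = √17 ≈ 4.1231, ∠ = arctan(4/1) ≈ 75.96°
|T| = 2 · 4.4721 / 4.1231 ≈ 2.1693
Gain = 20 log₁₀(2.1693) ≈ 6.73 dB
∠T = 63.43° − 75.96° = -12.53°

ω = 1: 10.0 dB, -18.4°; ω = 4: 6.7 dB, -12.5°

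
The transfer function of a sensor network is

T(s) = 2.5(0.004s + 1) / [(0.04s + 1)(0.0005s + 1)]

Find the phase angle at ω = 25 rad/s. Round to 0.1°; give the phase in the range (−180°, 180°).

At ω = 25 rad/s:
zero (1 + j25·0.004) = 1 + j0.1 → |·| ≈ 1.005, ∠ ≈ 5.71°
pole (1 + j25·0.04) = 1 + j1 → |·| ≈ 1.4142, ∠ ≈ 45.00°
pole (1 + j25·0.0005) = 1 + j0.0125 → |·| ≈ 1.0001, ∠ ≈ 0.72°
∠T = (5.71°) − (45.00° + 0.72°) = -40.01°

-40.0°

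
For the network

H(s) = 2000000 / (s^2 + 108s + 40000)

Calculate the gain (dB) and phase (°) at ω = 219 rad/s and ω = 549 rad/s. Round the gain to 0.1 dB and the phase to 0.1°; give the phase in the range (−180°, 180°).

At s = jω = j219:
quadratic: (j219)² + 108·j219 + 40000 = -7961 + j23652 → |·| ≈ 24956, ∠ ≈ 108.60°
|H| = 2000000 / 24956 ≈ 80.141
Gain = 20 log₁₀(80.141) ≈ 38.08 dB
∠H = 0.00° − 108.60° = -108.60°

At s = jω = j549:
quadratic: (j549)² + 108·j549 + 40000 = -261401 + j59292 → |·| ≈ 2.6804e+05, ∠ ≈ 167.22°
|H| = 2000000 / 2.6804e+05 ≈ 7.4616
Gain = 20 log₁₀(7.4616) ≈ 17.46 dB
∠H = 0.00° − 167.22° = -167.22°

ω = 219: 38.1 dB, -108.6°; ω = 549: 17.5 dB, -167.2°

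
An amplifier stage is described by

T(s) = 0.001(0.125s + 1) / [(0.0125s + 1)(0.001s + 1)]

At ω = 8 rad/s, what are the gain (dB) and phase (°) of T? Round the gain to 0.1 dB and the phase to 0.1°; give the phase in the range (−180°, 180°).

At ω = 8 rad/s:
zero (1 + j8·0.125) = 1 + j1 → |·| ≈ 1.4142, ∠ ≈ 45.00°
pole (1 + j8·0.0125) = 1 + j0.1 → |·| ≈ 1.005, ∠ ≈ 5.71°
pole (1 + j8·0.001) = 1 + j0.008 → |·| ≈ 1, ∠ ≈ 0.46°
|T| = 0.001 · 1.4142 / (1.005 · 1) ≈ 0.0014072
Gain = 20 log₁₀(0.0014072) ≈ -57.03 dB
∠T = (45.00°) − (5.71° + 0.46°) = 38.83°

-57.0 dB, 38.8°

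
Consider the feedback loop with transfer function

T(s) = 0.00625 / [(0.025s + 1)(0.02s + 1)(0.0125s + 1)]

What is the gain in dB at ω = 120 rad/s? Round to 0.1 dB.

At ω = 120 rad/s:
pole (1 + j120·0.025) = 1 + j3 → |·| ≈ 3.1623, ∠ ≈ 71.57°
pole (1 + j120·0.02) = 1 + j2.4 → |·| ≈ 2.6, ∠ ≈ 67.38°
pole (1 + j120·0.0125) = 1 + j1.5 → |·| ≈ 1.8028, ∠ ≈ 56.31°
|T| = 0.00625 · 1 / (3.1623 · 2.6 · 1.8028) ≈ 0.00042165
Gain = 20 log₁₀(0.00042165) ≈ -67.50 dB

-67.5 dB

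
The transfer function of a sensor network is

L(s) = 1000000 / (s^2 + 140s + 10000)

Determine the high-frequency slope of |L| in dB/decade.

-40 dB/decade

Each pole contributes −20 dB/decade at high frequency; each zero contributes +20 dB/decade.
Net: 0 zero(s) − 2 pole(s) → -40 dB/decade.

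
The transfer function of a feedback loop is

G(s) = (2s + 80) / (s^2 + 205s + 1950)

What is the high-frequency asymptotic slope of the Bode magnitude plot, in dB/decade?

-20 dB/decade

Each pole contributes −20 dB/decade at high frequency; each zero contributes +20 dB/decade.
Net: 1 zero(s) − 2 pole(s) → -20 dB/decade.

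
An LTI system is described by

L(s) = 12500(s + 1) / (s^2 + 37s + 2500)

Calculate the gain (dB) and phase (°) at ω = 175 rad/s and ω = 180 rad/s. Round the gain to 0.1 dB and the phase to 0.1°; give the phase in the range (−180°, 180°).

ω = 175: 37.6 dB, -77.4°; ω = 180: 37.3 dB, -77.8°

At s = jω = j175:
zero (s+1): 1 + j175 → |·| = √(1²+175²) = √30626 ≈ 175, ∠ = arctan(175/1) ≈ 89.67°
quadratic: (j175)² + 37·j175 + 2500 = -28125 + j6475 → |·| ≈ 28861, ∠ ≈ 167.04°
|L| = 12500 · 175 / 28861 ≈ 75.794
Gain = 20 log₁₀(75.794) ≈ 37.59 dB
∠L = 89.67° − 167.04° = -77.37°

At s = jω = j180:
zero (s+1): 1 + j180 → |·| = √(1²+180²) = √32401 ≈ 180, ∠ = arctan(180/1) ≈ 89.68°
quadratic: (j180)² + 37·j180 + 2500 = -29900 + j6660 → |·| ≈ 30633, ∠ ≈ 167.44°
|L| = 12500 · 180 / 30633 ≈ 73.45
Gain = 20 log₁₀(73.45) ≈ 37.32 dB
∠L = 89.68° − 167.44° = -77.76°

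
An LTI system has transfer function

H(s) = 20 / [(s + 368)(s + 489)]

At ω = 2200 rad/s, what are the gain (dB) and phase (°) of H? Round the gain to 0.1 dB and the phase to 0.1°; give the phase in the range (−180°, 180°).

-108.0 dB, -158.0°

At s = jω = j2200:
pole (s+368): 368 + j2200 → |·| = √(368²+2200²) = √4975424 ≈ 2230.6, ∠ = arctan(2200/368) ≈ 80.50°
pole (s+489): 489 + j2200 → |·| = √(489²+2200²) = √5079121 ≈ 2253.7, ∠ = arctan(2200/489) ≈ 77.47°
|H| = 20 / 5.0271e+06 ≈ 3.9784e-06
Gain = 20 log₁₀(3.9784e-06) ≈ -108.01 dB
∠H = 0.00° − 157.97° = -157.97°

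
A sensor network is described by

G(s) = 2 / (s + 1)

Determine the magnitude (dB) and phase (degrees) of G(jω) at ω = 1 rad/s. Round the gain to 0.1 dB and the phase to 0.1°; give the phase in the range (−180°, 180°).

3.0 dB, -45.0°

At s = jω = j1:
pole (s+1): 1 + j1 → |·| = √(1²+1²) = √2 ≈ 1.4142, ∠ = arctan(1/1) ≈ 45.00°
|G| = 2 / 1.4142 ≈ 1.4142
Gain = 20 log₁₀(1.4142) ≈ 3.01 dB
∠G = 0.00° − 45.00° = -45.00°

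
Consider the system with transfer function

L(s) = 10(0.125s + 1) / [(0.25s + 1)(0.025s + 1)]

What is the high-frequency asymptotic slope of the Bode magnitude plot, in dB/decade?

Each pole contributes −20 dB/decade at high frequency; each zero contributes +20 dB/decade.
Net: 1 zero(s) − 2 pole(s) → -20 dB/decade.

-20 dB/decade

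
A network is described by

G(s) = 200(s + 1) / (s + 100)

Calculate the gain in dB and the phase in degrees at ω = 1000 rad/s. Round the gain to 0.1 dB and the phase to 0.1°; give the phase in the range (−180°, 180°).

46.0 dB, 5.7°

At s = jω = j1000:
zero (s+1): 1 + j1000 → |·| = √(1²+1000²) = √1000001 ≈ 1000, ∠ = arctan(1000/1) ≈ 89.94°
pole (s+100): 100 + j1000 → |·| = √(100²+1000²) = √1010000 ≈ 1005, ∠ = arctan(1000/100) ≈ 84.29°
|G| = 200 · 1000 / 1005 ≈ 199
Gain = 20 log₁₀(199) ≈ 45.98 dB
∠G = 89.94° − 84.29° = 5.65°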